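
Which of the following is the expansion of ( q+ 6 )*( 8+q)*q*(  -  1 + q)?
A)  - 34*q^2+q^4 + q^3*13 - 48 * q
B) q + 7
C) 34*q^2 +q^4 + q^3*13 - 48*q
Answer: C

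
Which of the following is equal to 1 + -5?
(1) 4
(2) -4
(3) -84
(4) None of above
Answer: 2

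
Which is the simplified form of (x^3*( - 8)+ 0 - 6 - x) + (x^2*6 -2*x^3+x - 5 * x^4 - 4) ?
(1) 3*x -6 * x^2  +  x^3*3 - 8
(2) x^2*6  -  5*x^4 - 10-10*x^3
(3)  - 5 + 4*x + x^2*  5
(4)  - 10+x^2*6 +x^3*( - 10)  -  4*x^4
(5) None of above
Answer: 2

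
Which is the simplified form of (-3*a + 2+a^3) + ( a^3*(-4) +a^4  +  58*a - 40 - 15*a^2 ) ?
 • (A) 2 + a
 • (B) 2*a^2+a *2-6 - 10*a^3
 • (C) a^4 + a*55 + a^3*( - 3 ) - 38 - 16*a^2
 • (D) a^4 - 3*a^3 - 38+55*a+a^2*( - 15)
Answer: D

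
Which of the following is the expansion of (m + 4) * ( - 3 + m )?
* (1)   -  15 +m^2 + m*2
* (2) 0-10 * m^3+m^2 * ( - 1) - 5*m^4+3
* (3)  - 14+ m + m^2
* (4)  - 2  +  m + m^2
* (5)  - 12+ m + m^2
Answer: 5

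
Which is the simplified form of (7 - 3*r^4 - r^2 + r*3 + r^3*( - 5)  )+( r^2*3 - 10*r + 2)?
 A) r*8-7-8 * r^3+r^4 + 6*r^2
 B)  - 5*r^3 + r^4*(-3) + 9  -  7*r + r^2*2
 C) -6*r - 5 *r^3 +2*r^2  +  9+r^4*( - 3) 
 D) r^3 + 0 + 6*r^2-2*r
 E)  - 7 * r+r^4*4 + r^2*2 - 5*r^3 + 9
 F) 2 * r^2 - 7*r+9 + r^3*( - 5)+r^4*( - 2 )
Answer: B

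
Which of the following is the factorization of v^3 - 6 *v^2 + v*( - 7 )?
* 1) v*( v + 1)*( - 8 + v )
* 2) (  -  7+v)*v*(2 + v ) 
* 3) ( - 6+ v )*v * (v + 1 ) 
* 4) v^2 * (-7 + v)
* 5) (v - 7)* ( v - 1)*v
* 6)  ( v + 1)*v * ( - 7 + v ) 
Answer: 6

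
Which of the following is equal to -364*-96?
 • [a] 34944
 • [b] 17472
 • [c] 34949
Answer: a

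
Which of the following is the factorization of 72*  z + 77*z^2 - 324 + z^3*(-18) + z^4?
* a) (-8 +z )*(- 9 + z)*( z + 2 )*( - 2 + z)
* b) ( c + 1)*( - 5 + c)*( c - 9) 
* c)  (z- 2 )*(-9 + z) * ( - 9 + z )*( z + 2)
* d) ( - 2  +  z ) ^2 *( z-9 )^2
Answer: c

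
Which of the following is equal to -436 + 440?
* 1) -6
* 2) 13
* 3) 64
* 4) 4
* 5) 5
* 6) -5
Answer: 4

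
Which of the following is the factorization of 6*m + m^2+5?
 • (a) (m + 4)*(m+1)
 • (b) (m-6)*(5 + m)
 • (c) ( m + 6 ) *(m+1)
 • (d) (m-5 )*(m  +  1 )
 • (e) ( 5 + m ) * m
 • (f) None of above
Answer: f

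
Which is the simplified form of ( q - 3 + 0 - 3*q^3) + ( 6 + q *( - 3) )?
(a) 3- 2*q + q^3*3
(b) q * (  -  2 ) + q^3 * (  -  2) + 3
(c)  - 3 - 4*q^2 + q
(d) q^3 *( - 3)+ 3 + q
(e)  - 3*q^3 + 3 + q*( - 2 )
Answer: e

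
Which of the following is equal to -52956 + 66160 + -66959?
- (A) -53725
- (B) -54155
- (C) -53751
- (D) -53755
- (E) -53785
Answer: D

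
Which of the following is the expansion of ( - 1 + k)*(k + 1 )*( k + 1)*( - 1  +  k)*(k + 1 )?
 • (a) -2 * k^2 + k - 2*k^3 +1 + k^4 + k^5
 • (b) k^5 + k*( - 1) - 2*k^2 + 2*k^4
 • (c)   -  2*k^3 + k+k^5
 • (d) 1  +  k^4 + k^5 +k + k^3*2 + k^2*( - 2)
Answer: a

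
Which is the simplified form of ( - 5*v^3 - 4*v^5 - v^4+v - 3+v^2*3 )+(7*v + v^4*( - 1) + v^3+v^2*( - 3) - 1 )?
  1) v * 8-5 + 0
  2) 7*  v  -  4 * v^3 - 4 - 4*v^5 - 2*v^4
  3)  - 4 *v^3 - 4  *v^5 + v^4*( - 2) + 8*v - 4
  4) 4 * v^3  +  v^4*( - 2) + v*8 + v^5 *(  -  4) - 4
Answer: 3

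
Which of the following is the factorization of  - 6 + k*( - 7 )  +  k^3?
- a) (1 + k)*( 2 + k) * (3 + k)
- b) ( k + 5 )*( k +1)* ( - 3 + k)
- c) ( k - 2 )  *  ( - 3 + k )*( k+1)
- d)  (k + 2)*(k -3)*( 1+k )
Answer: d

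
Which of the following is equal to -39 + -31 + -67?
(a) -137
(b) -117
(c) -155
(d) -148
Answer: a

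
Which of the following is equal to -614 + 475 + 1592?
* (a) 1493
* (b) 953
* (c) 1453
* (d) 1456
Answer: c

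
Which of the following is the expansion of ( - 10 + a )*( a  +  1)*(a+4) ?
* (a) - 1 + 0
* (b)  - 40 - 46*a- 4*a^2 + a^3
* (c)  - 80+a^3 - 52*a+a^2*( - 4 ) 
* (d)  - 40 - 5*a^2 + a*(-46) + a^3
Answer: d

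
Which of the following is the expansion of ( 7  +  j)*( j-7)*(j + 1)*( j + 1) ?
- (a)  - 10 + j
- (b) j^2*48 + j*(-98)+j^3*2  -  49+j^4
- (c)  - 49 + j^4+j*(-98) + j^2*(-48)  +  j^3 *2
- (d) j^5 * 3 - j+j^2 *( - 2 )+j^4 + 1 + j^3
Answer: c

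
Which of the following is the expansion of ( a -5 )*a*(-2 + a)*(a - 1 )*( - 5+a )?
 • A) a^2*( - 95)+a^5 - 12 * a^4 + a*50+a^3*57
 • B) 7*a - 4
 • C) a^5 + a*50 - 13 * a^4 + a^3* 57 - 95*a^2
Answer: C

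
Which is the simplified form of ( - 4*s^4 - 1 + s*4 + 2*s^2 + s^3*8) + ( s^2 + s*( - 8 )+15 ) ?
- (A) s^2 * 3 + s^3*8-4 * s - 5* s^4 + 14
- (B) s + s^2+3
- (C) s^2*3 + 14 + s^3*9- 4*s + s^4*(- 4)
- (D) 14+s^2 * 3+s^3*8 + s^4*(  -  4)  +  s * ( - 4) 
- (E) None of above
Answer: D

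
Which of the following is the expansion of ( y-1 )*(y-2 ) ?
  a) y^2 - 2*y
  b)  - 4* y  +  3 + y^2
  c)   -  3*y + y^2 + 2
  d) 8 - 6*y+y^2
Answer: c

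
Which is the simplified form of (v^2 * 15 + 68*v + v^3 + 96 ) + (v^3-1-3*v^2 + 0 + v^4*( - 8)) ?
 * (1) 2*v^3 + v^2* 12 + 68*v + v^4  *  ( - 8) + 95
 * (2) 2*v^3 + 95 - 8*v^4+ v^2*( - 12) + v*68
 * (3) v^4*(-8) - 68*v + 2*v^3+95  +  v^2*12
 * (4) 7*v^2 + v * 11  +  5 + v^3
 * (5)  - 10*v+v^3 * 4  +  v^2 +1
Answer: 1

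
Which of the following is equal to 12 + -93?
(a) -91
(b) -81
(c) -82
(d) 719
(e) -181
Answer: b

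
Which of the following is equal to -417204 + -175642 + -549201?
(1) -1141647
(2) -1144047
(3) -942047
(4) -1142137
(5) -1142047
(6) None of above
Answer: 5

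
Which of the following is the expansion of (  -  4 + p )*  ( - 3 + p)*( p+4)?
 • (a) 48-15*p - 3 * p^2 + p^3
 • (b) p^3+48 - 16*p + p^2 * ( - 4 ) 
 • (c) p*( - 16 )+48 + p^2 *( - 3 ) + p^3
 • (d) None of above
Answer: c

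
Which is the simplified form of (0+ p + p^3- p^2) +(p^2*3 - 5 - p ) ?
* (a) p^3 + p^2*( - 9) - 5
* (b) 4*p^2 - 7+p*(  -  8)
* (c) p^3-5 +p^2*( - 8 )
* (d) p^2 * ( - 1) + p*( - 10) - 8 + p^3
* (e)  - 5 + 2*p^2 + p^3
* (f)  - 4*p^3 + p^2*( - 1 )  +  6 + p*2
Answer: e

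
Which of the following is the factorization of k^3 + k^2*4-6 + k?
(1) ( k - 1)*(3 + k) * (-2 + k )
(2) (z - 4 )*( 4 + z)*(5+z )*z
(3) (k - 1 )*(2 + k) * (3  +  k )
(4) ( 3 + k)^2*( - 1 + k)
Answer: 3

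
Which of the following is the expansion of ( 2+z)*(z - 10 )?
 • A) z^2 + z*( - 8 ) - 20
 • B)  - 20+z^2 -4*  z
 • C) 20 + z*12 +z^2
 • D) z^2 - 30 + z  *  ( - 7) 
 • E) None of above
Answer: A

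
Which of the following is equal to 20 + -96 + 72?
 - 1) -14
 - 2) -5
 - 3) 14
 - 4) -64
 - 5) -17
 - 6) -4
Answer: 6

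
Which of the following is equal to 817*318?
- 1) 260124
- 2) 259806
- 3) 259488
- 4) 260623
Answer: 2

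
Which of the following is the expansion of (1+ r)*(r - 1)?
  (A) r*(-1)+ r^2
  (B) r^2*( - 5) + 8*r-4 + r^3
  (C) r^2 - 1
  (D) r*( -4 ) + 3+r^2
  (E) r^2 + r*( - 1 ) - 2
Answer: C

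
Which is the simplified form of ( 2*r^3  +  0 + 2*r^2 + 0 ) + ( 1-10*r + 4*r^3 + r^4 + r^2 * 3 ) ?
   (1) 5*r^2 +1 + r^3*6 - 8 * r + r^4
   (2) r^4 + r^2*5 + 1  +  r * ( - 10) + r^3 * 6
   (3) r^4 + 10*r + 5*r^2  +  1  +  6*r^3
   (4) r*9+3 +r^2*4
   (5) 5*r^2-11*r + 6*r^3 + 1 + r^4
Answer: 2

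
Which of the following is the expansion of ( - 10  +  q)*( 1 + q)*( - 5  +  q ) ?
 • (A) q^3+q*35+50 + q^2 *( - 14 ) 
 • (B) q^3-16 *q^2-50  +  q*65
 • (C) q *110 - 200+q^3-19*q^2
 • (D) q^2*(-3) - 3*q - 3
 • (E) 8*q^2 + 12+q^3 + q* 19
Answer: A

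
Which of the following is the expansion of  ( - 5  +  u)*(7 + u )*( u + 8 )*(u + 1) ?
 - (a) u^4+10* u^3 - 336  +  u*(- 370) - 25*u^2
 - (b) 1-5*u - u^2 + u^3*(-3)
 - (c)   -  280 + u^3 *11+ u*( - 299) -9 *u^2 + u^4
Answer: c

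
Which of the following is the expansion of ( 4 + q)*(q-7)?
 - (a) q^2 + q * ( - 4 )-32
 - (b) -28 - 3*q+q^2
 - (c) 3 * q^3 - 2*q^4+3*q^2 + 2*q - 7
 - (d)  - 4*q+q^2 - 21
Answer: b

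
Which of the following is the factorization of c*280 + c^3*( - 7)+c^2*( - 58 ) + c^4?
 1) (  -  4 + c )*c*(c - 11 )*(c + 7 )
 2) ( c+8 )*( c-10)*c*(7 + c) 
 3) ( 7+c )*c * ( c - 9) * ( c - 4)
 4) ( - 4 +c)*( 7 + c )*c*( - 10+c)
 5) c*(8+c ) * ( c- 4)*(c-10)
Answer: 4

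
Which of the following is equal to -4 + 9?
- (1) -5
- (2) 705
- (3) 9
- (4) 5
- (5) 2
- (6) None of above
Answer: 4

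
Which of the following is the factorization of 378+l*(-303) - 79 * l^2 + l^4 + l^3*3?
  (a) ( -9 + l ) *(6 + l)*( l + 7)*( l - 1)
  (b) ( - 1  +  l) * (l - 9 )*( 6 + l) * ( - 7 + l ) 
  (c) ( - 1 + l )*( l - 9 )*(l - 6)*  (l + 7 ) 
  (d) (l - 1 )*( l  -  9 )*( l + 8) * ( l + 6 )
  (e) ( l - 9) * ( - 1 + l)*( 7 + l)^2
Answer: a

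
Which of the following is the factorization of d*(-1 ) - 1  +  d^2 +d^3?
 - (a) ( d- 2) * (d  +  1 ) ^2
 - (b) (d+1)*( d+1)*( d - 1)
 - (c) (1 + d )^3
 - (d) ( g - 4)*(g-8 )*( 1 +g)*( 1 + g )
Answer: b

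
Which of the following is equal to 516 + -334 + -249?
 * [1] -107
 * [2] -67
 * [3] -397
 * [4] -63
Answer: 2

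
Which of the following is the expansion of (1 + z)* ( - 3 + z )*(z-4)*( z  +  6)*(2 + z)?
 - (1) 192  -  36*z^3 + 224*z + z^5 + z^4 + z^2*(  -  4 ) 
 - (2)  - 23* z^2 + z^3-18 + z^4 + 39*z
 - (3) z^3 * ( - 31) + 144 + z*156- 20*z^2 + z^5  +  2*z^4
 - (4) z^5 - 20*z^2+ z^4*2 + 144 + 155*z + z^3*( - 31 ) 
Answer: 3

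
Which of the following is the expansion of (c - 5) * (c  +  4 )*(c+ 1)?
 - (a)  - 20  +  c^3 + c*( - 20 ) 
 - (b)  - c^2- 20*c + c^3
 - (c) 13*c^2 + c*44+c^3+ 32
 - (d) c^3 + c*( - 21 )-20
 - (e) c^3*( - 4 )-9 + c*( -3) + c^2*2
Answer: d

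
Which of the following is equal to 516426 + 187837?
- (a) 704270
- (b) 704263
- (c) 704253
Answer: b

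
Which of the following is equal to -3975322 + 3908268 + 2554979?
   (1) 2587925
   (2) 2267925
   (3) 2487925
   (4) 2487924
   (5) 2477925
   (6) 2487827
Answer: 3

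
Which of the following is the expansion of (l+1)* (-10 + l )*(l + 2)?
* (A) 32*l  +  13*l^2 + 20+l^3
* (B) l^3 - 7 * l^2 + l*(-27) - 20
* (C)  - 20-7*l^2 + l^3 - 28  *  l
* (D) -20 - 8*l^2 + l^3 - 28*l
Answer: C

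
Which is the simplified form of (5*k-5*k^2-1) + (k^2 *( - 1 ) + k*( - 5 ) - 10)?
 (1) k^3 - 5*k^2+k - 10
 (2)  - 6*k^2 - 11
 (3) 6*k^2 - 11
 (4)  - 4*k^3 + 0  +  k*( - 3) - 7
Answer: 2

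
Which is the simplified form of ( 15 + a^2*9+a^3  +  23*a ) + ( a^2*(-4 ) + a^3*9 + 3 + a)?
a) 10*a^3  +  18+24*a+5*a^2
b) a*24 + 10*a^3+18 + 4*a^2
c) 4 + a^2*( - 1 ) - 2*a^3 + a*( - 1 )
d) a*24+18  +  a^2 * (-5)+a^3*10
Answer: a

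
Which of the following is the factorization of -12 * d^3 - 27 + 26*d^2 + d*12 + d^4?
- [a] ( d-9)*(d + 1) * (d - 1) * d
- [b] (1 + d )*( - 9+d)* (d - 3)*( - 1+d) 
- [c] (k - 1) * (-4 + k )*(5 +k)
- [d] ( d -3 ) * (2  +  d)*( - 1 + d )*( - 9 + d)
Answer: b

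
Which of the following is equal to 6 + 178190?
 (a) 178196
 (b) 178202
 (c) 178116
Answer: a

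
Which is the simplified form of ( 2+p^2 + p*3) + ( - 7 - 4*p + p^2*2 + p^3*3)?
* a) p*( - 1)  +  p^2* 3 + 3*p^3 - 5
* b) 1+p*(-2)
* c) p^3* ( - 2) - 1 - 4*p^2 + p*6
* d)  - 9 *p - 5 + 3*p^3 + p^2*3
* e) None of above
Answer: a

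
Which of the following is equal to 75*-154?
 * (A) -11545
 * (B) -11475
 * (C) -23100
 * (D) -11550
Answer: D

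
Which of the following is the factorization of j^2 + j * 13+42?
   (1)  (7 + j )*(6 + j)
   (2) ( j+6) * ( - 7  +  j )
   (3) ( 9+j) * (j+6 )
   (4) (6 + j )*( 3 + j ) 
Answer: 1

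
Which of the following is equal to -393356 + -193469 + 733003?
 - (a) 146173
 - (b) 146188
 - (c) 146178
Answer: c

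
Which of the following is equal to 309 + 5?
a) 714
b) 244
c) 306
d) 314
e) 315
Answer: d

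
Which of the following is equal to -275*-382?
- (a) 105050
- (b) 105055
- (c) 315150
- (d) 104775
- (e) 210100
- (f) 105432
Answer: a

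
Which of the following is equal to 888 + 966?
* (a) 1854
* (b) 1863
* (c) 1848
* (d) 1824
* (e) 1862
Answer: a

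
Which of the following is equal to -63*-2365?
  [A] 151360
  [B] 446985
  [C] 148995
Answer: C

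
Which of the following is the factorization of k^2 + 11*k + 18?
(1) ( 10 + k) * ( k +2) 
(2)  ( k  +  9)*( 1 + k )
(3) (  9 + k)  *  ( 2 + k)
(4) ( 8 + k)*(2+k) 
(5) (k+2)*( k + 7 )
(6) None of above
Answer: 3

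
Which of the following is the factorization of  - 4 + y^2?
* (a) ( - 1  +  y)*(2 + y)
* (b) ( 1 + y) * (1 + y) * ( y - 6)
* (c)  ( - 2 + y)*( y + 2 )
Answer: c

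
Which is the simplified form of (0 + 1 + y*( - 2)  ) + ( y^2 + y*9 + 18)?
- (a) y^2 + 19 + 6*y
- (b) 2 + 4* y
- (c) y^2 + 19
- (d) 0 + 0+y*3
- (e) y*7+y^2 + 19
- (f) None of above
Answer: e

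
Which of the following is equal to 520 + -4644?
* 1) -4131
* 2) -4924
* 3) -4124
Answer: 3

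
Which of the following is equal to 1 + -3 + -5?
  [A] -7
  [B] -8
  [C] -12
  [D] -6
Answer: A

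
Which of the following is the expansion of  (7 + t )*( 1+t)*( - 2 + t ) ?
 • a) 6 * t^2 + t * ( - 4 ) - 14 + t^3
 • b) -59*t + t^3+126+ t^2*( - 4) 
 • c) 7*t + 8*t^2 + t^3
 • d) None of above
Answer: d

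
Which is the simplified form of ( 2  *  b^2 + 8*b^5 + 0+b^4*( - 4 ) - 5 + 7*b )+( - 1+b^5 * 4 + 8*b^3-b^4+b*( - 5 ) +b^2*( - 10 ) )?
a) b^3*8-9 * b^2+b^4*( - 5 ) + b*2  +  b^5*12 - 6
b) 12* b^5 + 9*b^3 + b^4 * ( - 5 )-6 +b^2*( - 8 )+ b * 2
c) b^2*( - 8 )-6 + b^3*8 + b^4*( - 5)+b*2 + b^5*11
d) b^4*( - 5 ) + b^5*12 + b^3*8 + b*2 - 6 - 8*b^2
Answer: d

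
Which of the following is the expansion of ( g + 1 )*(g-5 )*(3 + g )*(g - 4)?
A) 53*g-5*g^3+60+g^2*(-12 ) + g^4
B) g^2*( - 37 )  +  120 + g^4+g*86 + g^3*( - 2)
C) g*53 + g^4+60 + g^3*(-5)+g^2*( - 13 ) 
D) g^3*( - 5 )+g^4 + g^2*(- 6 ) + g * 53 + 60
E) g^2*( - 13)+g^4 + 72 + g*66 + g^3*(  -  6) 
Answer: C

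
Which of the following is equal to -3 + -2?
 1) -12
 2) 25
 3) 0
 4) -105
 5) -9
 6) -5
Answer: 6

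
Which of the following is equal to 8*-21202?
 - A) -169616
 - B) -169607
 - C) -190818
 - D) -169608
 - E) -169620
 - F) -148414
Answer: A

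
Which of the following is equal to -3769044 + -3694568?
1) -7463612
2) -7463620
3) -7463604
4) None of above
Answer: 1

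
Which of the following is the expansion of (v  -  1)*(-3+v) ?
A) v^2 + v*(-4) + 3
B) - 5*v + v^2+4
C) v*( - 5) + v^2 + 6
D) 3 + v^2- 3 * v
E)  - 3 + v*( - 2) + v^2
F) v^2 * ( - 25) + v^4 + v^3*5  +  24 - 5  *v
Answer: A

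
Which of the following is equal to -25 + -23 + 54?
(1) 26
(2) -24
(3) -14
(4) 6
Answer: 4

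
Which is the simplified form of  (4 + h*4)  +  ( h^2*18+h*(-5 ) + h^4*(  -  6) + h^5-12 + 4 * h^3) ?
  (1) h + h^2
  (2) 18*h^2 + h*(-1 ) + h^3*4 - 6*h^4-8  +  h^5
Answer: 2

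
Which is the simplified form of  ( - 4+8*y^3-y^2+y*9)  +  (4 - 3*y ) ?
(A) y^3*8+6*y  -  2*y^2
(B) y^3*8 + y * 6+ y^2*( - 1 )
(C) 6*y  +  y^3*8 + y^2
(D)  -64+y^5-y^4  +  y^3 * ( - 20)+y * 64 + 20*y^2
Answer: B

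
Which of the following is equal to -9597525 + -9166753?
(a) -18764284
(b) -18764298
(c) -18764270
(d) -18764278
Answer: d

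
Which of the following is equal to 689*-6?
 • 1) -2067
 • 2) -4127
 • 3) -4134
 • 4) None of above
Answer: 3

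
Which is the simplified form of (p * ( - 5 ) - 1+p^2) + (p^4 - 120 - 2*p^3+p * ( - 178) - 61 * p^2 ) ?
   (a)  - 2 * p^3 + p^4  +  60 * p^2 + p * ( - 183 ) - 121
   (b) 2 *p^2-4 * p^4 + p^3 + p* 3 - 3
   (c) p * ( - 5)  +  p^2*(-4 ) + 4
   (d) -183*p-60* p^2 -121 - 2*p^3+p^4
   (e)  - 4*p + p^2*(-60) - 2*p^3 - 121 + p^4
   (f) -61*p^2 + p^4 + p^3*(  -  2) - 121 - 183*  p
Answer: d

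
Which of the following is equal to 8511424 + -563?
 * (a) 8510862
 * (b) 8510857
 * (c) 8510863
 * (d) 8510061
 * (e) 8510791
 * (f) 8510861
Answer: f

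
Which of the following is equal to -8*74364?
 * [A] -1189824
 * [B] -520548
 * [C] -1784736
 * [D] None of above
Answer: D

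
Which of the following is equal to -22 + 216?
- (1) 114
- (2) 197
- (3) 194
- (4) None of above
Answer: 3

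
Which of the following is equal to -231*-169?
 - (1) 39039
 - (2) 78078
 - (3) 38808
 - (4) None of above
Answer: 1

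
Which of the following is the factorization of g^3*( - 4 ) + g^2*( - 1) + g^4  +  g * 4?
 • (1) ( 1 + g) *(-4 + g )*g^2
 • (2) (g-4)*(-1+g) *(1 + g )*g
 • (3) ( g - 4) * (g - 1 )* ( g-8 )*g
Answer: 2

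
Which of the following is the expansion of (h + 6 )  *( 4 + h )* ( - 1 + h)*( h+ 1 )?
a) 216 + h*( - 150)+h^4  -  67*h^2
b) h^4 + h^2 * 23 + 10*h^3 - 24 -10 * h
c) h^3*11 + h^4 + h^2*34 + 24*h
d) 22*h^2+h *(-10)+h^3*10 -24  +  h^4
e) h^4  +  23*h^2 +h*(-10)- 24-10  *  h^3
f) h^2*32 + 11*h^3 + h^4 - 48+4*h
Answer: b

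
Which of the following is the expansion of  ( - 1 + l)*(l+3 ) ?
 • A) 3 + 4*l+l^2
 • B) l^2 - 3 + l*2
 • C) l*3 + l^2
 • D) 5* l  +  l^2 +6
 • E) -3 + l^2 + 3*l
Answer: B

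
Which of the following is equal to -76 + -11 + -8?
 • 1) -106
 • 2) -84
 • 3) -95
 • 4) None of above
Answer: 3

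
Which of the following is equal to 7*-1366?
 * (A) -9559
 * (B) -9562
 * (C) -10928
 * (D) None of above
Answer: B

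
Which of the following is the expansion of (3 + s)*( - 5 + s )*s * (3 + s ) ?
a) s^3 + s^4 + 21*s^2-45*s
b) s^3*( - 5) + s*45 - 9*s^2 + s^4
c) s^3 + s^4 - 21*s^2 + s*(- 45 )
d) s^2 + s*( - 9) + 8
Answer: c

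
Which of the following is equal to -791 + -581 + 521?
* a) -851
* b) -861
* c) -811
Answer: a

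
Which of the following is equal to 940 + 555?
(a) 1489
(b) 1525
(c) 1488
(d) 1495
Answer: d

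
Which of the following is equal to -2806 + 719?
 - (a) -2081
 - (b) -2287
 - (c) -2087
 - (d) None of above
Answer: c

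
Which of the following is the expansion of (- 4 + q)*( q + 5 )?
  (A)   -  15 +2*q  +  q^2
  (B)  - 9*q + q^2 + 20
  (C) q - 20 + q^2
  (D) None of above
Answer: C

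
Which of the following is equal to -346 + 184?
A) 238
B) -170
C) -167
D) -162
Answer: D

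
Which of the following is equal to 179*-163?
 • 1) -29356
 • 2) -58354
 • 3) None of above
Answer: 3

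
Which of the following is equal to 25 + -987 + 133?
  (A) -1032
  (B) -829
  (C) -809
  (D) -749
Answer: B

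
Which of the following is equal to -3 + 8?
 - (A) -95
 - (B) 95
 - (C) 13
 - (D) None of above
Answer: D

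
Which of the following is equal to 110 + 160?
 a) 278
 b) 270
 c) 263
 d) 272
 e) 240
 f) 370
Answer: b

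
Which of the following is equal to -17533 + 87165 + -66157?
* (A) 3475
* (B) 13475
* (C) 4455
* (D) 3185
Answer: A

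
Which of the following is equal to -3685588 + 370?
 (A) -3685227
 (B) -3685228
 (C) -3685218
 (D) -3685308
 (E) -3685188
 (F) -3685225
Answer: C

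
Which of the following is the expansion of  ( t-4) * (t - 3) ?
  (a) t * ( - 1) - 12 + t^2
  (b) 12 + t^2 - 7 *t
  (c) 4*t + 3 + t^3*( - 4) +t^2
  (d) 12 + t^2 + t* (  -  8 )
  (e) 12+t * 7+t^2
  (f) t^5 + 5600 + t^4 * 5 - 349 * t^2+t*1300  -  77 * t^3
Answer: b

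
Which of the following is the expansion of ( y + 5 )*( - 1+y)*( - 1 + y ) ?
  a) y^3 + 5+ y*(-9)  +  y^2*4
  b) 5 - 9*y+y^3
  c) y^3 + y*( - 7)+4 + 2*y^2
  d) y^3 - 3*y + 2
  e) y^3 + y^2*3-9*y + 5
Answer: e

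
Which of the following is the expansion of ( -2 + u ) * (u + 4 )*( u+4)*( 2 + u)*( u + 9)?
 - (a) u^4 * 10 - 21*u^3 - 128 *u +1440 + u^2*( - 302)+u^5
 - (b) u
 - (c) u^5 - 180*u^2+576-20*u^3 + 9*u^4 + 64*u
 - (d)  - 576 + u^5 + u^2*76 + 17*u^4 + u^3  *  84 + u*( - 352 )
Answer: d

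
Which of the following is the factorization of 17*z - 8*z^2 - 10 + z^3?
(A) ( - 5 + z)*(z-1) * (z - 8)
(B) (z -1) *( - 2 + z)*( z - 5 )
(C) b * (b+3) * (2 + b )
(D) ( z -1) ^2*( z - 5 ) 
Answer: B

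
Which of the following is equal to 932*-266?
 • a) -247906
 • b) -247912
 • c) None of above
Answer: b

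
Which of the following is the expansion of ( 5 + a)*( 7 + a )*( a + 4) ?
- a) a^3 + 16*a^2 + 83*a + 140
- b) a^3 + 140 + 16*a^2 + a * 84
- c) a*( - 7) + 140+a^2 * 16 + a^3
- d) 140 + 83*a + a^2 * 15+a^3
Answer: a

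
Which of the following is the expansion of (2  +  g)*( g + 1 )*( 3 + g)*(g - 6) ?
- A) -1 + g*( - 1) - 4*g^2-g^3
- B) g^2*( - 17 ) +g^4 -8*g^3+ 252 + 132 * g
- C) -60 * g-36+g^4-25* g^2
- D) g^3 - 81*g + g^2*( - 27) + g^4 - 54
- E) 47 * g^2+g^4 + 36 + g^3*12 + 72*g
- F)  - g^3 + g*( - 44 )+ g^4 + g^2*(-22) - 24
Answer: C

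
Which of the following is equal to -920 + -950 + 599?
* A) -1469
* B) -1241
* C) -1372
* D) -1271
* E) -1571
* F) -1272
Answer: D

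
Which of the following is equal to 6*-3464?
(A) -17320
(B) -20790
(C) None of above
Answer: C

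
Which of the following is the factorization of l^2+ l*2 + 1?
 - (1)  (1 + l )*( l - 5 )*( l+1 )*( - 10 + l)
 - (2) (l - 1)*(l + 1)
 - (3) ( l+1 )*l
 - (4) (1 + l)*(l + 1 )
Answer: 4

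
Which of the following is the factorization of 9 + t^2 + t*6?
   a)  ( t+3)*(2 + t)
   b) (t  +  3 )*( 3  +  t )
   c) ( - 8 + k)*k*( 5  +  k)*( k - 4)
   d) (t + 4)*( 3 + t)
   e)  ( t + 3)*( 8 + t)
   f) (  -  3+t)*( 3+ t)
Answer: b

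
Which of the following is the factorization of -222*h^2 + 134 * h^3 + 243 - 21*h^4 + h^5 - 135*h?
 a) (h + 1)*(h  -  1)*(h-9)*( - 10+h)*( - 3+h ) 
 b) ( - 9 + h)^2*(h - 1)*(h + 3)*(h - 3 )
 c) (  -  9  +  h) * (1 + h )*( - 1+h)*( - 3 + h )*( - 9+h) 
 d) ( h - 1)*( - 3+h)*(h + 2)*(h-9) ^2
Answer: c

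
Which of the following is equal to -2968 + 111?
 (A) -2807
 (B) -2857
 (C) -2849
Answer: B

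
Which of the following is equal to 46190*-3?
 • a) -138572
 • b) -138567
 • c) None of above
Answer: c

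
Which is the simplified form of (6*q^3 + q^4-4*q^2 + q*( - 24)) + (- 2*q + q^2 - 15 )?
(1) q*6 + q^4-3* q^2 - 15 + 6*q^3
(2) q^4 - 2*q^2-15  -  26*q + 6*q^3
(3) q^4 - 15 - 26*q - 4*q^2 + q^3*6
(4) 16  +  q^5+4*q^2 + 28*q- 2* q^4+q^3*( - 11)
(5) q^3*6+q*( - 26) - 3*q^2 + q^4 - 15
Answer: 5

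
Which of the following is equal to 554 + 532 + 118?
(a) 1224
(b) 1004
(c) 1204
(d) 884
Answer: c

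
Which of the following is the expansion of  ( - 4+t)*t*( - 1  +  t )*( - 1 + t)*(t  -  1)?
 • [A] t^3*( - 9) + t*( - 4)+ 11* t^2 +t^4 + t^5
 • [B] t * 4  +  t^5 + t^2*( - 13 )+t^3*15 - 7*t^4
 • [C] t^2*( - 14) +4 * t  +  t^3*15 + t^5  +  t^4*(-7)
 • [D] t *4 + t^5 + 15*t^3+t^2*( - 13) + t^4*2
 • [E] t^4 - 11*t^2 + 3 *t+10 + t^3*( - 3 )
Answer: B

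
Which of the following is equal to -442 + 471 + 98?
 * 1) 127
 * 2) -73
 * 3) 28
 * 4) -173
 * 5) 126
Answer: 1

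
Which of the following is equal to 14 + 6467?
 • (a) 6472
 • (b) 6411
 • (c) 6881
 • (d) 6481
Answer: d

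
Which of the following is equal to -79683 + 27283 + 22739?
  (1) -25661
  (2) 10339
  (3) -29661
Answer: 3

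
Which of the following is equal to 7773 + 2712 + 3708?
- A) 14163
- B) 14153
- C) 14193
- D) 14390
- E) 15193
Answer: C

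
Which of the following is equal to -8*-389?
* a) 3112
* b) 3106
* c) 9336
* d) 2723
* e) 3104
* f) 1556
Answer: a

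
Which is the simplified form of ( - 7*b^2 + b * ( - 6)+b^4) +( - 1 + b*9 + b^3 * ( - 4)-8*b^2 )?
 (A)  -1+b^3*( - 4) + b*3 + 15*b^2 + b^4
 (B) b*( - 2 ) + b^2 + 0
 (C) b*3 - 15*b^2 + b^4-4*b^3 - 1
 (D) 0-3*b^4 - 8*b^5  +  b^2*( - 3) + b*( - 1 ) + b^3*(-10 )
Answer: C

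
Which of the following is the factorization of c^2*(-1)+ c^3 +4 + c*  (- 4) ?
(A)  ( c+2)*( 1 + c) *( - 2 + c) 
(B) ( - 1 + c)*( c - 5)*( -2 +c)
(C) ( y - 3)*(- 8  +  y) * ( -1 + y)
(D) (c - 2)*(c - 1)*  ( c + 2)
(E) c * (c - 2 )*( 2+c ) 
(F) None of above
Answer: D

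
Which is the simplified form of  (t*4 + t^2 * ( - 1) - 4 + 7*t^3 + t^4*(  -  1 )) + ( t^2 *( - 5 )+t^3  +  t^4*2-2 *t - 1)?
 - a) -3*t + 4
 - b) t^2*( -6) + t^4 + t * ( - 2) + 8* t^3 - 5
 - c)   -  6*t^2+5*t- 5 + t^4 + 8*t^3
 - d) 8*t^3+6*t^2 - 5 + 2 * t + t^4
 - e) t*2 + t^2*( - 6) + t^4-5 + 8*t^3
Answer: e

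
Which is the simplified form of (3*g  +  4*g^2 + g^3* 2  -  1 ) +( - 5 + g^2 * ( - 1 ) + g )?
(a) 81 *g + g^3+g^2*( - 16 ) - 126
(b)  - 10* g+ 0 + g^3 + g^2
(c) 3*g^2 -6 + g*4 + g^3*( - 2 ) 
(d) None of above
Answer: d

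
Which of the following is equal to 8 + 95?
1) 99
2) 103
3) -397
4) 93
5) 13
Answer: 2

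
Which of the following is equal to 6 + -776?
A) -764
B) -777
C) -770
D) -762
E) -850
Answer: C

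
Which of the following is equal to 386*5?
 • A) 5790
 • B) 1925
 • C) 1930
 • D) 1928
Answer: C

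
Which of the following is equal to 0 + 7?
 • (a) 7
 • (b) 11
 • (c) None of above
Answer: a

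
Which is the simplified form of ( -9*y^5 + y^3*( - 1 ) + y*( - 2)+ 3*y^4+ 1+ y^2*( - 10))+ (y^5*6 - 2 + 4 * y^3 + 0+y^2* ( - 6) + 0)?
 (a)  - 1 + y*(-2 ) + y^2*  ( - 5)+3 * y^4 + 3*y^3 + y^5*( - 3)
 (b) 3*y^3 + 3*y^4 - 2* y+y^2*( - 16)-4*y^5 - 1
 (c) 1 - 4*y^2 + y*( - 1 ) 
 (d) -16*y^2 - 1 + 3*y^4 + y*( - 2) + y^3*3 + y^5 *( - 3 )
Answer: d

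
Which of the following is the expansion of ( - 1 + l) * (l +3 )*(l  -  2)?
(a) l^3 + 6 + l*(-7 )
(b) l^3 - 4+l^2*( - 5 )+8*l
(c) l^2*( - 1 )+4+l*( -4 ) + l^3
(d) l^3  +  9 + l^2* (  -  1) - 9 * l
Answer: a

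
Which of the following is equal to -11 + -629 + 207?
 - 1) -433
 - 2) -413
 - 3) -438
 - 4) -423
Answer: 1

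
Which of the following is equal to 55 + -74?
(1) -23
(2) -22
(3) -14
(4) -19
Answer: 4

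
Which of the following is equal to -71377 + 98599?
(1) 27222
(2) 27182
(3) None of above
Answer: 1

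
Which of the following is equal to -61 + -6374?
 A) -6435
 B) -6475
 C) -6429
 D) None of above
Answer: A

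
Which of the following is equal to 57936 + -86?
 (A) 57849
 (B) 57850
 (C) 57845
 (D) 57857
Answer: B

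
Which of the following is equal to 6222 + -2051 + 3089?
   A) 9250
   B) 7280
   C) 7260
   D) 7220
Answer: C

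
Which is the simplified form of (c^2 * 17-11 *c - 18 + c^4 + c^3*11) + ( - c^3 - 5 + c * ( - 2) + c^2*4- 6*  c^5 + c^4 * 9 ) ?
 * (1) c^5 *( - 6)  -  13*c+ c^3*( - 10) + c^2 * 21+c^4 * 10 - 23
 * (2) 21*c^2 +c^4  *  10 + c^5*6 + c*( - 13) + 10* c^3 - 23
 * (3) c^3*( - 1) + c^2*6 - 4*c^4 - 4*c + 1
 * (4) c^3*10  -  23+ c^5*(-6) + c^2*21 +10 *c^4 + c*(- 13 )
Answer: 4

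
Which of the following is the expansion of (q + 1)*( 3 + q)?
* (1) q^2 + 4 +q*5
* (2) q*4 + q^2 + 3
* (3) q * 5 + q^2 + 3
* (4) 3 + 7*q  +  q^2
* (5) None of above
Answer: 2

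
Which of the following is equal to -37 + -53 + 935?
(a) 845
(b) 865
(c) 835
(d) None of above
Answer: a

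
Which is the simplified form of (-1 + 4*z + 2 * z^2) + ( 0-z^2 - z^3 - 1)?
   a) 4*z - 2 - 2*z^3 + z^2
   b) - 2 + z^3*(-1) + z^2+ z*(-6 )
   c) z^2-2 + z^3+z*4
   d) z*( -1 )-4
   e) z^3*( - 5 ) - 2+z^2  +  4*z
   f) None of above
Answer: f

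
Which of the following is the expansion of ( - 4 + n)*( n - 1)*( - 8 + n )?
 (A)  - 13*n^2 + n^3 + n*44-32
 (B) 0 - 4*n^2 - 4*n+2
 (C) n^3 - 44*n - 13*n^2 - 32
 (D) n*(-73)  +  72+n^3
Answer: A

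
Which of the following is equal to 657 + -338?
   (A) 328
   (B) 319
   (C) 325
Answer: B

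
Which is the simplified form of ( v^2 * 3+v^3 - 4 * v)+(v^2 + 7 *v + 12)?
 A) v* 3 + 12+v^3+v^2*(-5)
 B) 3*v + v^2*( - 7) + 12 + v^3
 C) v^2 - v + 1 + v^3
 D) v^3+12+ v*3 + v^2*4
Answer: D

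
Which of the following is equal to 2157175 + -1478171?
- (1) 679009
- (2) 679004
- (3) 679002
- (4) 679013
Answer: 2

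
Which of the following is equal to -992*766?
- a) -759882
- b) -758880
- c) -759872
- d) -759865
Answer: c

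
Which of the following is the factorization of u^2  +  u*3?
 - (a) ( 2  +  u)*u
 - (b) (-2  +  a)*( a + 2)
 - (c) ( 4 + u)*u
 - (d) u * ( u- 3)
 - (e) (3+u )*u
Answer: e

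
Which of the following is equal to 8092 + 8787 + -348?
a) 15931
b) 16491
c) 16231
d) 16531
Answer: d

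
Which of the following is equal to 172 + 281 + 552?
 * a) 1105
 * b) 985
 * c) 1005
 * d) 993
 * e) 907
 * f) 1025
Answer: c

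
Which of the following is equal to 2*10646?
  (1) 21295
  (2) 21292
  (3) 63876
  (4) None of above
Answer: 2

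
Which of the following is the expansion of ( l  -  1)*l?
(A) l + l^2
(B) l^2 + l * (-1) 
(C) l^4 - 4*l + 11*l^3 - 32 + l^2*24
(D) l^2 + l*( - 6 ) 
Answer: B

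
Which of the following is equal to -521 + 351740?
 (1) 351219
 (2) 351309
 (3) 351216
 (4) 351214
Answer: 1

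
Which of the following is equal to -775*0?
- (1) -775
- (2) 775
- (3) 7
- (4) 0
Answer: 4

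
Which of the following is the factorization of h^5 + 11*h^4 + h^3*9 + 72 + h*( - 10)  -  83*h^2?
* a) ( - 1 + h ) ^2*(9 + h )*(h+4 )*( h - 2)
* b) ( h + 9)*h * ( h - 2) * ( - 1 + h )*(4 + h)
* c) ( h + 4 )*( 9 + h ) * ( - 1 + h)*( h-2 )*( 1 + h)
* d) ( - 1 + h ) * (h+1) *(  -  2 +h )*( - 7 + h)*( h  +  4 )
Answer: c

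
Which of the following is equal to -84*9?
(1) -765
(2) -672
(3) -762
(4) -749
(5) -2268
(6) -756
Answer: 6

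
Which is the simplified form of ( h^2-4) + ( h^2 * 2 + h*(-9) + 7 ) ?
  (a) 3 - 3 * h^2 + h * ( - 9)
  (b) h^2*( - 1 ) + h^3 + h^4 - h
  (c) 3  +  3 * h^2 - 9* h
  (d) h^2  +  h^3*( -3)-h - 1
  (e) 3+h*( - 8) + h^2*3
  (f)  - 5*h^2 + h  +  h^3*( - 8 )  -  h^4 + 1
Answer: c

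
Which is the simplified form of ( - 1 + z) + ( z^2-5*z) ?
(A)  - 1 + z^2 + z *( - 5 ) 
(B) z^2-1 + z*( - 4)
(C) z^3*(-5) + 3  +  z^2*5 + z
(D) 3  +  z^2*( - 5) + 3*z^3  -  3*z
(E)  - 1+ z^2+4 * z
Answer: B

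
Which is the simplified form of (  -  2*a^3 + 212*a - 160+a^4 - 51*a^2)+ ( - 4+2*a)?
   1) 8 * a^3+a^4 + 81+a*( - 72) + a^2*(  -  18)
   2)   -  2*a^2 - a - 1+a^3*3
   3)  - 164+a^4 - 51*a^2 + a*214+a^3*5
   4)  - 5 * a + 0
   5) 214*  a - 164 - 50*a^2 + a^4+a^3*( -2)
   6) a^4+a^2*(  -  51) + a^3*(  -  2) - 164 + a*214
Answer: 6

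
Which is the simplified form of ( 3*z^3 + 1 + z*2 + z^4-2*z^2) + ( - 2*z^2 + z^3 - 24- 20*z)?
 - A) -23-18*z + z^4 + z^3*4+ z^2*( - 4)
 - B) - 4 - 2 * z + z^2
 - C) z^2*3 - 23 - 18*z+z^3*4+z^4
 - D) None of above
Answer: A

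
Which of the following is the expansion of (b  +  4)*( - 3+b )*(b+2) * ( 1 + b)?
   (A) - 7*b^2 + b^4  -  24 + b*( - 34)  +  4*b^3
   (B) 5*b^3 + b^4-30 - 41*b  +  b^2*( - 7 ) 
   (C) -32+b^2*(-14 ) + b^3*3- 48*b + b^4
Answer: A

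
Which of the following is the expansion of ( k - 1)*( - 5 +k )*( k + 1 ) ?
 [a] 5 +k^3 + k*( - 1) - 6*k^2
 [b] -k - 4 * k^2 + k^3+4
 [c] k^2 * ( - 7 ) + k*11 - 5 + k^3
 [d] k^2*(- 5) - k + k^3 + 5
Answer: d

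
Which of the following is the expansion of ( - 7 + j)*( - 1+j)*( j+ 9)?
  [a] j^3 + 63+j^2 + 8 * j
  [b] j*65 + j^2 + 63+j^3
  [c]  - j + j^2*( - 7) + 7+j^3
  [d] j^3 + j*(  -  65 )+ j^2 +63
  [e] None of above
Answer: d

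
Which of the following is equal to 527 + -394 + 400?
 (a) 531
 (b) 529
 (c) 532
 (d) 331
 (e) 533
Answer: e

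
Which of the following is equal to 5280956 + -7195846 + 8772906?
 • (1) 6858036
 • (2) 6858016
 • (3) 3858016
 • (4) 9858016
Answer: 2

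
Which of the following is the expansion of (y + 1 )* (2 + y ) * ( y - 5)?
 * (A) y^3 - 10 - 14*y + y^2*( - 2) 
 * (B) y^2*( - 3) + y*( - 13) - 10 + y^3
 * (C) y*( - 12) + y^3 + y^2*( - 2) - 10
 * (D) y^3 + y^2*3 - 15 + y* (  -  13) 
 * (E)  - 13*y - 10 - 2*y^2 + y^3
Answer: E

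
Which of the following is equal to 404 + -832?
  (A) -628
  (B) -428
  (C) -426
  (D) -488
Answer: B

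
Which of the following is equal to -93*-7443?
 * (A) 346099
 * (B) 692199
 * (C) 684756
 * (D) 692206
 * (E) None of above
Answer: B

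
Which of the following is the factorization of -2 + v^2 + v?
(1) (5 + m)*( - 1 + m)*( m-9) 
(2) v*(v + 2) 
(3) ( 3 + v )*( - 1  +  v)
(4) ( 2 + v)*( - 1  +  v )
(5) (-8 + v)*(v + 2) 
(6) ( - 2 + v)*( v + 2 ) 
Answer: 4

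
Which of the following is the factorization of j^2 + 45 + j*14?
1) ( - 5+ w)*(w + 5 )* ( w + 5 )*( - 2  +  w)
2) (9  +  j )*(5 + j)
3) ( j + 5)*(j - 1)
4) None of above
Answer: 2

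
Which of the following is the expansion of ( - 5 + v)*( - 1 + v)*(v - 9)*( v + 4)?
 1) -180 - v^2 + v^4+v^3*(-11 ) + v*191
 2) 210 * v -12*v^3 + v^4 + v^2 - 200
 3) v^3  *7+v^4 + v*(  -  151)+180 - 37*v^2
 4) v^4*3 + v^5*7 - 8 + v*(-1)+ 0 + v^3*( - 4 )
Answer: 1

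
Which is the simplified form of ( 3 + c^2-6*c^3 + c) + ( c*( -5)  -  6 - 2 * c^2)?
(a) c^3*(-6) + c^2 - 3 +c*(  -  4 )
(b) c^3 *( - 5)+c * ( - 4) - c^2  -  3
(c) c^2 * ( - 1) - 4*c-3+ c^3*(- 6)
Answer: c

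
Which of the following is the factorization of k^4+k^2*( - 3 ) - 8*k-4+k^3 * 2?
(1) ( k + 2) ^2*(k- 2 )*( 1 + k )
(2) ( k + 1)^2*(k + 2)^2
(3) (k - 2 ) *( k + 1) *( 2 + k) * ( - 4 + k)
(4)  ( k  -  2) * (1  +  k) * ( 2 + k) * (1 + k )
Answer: 4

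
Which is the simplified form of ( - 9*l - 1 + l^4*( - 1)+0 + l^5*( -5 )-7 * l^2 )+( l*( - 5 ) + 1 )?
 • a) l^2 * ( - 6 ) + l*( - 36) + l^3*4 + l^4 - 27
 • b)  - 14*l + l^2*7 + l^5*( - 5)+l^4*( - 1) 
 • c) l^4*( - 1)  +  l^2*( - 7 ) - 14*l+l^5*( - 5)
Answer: c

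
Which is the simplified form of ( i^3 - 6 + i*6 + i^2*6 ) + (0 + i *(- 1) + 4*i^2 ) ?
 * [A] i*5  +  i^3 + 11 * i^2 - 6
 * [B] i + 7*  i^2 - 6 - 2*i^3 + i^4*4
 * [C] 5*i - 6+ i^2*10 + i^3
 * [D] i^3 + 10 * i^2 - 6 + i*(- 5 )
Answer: C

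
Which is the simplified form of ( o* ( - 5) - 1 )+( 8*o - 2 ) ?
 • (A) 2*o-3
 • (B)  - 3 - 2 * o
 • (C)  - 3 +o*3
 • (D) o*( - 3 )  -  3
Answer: C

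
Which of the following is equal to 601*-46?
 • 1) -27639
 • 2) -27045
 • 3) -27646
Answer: 3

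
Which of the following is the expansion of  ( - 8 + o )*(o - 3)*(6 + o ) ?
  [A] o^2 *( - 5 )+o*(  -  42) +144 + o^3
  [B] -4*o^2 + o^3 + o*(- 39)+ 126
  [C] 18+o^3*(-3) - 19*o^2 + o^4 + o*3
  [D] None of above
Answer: A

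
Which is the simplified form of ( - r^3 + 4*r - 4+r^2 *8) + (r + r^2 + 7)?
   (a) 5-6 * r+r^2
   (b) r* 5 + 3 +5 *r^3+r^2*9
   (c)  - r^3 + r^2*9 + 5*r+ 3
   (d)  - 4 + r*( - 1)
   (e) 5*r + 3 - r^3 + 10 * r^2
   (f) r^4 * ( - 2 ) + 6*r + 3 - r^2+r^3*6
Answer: c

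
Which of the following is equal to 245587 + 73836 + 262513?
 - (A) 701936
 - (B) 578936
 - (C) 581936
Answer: C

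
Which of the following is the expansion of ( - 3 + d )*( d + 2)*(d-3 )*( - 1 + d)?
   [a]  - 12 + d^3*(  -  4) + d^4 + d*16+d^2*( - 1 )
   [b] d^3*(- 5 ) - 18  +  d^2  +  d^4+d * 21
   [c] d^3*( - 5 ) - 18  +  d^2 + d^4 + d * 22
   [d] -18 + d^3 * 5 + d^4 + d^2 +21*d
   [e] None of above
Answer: b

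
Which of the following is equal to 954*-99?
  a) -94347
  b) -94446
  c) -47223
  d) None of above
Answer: b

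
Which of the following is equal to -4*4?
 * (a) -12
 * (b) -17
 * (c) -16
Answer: c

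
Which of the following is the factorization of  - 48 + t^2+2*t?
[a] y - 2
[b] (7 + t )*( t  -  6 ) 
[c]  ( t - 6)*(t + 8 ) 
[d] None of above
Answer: c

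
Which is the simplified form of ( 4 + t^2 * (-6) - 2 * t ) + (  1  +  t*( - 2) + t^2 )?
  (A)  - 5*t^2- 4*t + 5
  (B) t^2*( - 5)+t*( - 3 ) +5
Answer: A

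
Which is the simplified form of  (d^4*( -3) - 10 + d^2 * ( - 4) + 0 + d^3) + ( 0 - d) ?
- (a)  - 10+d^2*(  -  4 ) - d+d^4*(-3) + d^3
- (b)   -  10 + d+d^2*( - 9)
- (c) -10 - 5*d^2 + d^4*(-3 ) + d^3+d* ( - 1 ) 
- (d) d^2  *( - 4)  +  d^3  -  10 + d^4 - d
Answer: a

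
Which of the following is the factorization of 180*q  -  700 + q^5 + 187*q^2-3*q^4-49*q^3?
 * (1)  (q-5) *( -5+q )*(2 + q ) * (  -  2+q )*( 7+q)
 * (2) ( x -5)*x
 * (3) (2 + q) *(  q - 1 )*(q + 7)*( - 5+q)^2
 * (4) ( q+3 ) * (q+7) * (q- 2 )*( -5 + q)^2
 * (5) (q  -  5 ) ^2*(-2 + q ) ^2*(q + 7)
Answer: 1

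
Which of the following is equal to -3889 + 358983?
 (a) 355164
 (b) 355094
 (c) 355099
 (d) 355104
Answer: b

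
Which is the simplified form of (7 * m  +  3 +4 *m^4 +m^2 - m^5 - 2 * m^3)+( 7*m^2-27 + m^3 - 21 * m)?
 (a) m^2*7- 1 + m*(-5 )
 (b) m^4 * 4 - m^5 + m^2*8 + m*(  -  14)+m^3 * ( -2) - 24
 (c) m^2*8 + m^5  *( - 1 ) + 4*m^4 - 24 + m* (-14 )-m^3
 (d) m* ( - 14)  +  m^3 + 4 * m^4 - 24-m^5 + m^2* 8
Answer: c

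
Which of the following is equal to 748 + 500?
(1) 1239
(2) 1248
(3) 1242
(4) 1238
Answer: 2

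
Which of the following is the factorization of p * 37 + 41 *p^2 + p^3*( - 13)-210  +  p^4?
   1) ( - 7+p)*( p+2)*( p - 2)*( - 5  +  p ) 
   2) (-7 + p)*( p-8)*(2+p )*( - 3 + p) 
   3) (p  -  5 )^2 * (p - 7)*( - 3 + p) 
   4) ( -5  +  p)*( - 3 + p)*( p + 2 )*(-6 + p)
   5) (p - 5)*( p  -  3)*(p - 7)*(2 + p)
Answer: 5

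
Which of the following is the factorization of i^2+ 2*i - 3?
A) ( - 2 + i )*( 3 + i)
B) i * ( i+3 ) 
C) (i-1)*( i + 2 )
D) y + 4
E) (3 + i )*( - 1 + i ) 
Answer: E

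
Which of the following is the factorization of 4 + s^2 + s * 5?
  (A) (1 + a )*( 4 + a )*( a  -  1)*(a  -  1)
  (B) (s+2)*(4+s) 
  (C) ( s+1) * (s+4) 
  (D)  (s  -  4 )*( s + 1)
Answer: C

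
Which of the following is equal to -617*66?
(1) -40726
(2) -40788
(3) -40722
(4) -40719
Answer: 3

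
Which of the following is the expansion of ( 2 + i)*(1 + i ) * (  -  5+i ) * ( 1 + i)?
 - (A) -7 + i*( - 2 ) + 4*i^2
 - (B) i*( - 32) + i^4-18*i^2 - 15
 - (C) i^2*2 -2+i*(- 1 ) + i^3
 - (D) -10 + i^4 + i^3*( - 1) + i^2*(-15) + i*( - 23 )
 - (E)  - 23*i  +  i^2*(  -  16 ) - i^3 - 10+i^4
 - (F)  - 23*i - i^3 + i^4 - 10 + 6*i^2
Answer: D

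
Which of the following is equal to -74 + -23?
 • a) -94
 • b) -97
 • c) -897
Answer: b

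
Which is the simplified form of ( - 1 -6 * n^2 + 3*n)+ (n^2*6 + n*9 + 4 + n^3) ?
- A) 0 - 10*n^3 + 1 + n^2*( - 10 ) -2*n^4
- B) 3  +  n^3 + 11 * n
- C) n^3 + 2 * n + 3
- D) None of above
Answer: D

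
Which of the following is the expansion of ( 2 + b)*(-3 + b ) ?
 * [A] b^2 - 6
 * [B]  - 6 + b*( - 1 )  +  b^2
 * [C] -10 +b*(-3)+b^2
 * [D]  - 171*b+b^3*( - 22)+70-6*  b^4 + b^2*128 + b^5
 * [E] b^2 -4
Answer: B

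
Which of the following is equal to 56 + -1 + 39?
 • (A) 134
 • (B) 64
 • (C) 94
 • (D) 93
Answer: C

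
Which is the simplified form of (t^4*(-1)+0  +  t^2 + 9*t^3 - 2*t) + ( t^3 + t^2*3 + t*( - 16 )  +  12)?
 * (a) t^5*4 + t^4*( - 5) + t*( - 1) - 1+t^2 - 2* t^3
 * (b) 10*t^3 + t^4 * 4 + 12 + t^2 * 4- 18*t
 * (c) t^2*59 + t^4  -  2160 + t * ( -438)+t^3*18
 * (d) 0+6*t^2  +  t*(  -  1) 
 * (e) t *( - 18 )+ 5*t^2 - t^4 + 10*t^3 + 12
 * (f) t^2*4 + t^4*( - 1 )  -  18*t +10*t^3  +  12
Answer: f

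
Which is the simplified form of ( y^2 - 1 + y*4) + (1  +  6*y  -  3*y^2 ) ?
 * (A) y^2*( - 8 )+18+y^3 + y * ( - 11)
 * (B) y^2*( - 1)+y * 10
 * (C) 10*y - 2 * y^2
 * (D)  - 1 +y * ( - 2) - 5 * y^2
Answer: C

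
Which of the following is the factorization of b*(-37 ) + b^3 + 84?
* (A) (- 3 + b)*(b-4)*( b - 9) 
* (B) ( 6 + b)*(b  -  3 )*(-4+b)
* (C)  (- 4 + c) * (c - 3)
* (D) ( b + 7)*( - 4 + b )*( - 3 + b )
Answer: D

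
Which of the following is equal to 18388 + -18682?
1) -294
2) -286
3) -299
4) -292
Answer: 1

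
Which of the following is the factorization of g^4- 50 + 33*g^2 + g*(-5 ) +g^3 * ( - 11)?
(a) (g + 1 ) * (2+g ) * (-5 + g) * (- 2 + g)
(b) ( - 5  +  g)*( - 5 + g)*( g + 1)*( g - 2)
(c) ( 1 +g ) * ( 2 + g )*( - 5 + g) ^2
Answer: b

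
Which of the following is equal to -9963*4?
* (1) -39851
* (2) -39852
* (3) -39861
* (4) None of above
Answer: 2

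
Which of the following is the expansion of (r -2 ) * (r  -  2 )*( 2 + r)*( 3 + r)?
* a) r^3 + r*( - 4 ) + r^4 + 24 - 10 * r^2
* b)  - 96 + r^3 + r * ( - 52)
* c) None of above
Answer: a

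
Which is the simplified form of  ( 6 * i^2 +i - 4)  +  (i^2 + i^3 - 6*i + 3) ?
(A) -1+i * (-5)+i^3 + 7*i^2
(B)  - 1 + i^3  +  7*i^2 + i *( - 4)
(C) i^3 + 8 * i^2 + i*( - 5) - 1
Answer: A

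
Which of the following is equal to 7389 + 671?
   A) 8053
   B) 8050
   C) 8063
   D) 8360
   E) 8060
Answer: E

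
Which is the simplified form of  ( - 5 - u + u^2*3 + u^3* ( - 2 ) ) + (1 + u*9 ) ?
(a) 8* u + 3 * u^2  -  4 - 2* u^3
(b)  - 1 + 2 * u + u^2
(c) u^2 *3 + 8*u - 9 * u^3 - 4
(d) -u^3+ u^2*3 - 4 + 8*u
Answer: a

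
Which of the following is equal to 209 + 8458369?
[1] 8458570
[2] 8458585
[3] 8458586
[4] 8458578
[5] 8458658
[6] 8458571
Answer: 4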